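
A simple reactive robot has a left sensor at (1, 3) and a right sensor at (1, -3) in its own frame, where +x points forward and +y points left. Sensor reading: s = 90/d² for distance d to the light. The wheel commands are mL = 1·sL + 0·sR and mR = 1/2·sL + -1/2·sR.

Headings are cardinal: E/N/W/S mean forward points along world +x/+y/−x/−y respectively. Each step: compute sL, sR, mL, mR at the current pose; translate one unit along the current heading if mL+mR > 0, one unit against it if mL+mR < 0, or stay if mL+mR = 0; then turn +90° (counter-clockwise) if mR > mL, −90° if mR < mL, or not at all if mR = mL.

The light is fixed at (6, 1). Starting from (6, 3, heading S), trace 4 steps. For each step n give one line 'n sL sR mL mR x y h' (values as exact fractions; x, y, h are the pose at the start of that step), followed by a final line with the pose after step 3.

n=0: pose=(6,3,S); sL=9, sR=9; mL=9, mR=0; mL+mR=9 → advance +1; mR−mL=-9 → turn -1·90°
n=1: pose=(6,2,W); sL=18, sR=90/17; mL=18, mR=108/17; mL+mR=414/17 → advance +1; mR−mL=-198/17 → turn -1·90°
n=2: pose=(5,2,N); sL=9/2, sR=45/4; mL=9/2, mR=-27/8; mL+mR=9/8 → advance +1; mR−mL=-63/8 → turn -1·90°
n=3: pose=(5,3,E); sL=18/5, sR=90; mL=18/5, mR=-216/5; mL+mR=-198/5 → advance -1; mR−mL=-234/5 → turn -1·90°

0 9 9 9 0 6 3 S
1 18 90/17 18 108/17 6 2 W
2 9/2 45/4 9/2 -27/8 5 2 N
3 18/5 90 18/5 -216/5 5 3 E
final 4 3 S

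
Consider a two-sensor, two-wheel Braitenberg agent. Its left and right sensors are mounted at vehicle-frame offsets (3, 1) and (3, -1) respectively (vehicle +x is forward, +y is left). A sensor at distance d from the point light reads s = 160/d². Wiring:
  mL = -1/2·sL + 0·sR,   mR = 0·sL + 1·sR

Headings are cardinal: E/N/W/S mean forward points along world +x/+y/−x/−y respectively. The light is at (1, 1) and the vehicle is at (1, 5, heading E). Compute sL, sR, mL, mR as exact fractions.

left sensor world pos  = (4, 6); dL² = 34
right sensor world pos = (4, 4); dR² = 18
sL = 160/34 = 80/17
sR = 160/18 = 80/9
mL = -1/2·sL + 0·sR = -40/17
mR = 0·sL + 1·sR = 80/9

80/17 80/9 -40/17 80/9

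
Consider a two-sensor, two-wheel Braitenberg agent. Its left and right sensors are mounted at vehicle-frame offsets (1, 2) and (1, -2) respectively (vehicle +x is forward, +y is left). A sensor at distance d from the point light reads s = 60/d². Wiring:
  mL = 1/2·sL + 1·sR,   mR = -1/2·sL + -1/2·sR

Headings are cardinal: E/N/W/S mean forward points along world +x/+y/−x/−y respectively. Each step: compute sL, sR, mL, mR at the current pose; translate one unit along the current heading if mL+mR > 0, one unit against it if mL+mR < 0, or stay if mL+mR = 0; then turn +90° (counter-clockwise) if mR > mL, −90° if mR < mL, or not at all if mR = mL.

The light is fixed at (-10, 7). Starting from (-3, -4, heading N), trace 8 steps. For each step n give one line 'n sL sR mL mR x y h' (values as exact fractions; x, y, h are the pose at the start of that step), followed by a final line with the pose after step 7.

n=0: pose=(-3,-4,N); sL=12/25, sR=60/181; mL=2586/4525, mR=-1836/4525; mL+mR=30/181 → advance +1; mR−mL=-4422/4525 → turn -1·90°
n=1: pose=(-3,-3,E); sL=15/32, sR=15/52; mL=435/832, mR=-315/832; mL+mR=15/104 → advance +1; mR−mL=-375/416 → turn -1·90°
n=2: pose=(-2,-3,S); sL=60/221, sR=60/157; mL=17970/34697, mR=-11340/34697; mL+mR=30/157 → advance +1; mR−mL=-29310/34697 → turn -1·90°
n=3: pose=(-2,-4,W); sL=30/109, sR=6/13; mL=849/1417, mR=-522/1417; mL+mR=3/13 → advance +1; mR−mL=-1371/1417 → turn -1·90°
n=4: pose=(-3,-4,N); sL=12/25, sR=60/181; mL=2586/4525, mR=-1836/4525; mL+mR=30/181 → advance +1; mR−mL=-4422/4525 → turn -1·90°
n=5: pose=(-3,-3,E); sL=15/32, sR=15/52; mL=435/832, mR=-315/832; mL+mR=15/104 → advance +1; mR−mL=-375/416 → turn -1·90°
n=6: pose=(-2,-3,S); sL=60/221, sR=60/157; mL=17970/34697, mR=-11340/34697; mL+mR=30/157 → advance +1; mR−mL=-29310/34697 → turn -1·90°
n=7: pose=(-2,-4,W); sL=30/109, sR=6/13; mL=849/1417, mR=-522/1417; mL+mR=3/13 → advance +1; mR−mL=-1371/1417 → turn -1·90°

0 12/25 60/181 2586/4525 -1836/4525 -3 -4 N
1 15/32 15/52 435/832 -315/832 -3 -3 E
2 60/221 60/157 17970/34697 -11340/34697 -2 -3 S
3 30/109 6/13 849/1417 -522/1417 -2 -4 W
4 12/25 60/181 2586/4525 -1836/4525 -3 -4 N
5 15/32 15/52 435/832 -315/832 -3 -3 E
6 60/221 60/157 17970/34697 -11340/34697 -2 -3 S
7 30/109 6/13 849/1417 -522/1417 -2 -4 W
final -3 -4 N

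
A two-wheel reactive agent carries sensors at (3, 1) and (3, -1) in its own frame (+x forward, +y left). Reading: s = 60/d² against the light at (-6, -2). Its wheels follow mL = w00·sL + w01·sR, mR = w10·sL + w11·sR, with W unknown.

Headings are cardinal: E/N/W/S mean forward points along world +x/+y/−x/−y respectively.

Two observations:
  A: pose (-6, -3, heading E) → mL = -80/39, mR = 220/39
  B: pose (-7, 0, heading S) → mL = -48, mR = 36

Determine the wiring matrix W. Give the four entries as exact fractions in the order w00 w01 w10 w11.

obs A: pose=(-6,-3,E) → sL=20/3, sR=60/13, mL=-80/39, mR=220/39
obs B: pose=(-7,0,S) → sL=60, sR=12, mL=-48, mR=36
sensor matrix S = [[20/3, 60/13], [60, 12]]; det S = -2560/13
solve [mL_A; mL_B] = S·[w00; w01] and [mR_A; mR_B] = S·[w10; w11]:
  w00 = -1, w01 = 1, w10 = 1/2, w11 = 1/2

-1 1 1/2 1/2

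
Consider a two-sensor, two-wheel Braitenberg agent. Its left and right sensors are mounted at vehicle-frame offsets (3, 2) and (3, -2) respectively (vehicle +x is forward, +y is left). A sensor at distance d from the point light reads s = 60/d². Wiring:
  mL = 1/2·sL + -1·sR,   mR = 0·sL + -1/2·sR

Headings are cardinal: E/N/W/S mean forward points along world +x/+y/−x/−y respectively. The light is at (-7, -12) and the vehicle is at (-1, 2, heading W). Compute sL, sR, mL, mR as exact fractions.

20/51 12/53 -82/2703 -6/53

left sensor world pos  = (-4, 0); dL² = 153
right sensor world pos = (-4, 4); dR² = 265
sL = 60/153 = 20/51
sR = 60/265 = 12/53
mL = 1/2·sL + -1·sR = -82/2703
mR = 0·sL + -1/2·sR = -6/53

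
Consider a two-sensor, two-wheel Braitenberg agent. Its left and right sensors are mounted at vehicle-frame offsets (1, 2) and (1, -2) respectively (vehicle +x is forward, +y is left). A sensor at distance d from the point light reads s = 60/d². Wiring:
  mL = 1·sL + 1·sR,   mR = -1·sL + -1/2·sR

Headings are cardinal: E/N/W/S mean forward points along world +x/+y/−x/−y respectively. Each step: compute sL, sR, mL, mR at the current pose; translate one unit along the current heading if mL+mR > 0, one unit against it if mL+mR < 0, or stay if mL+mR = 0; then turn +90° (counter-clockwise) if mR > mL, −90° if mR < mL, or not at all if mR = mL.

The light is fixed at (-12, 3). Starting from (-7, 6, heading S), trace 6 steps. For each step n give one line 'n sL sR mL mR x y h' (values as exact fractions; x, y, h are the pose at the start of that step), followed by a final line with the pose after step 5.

n=0: pose=(-7,6,S); sL=60/53, sR=60/13; mL=3960/689, mR=-2370/689; mL+mR=30/13 → advance +1; mR−mL=-6330/689 → turn -1·90°
n=1: pose=(-7,5,W); sL=15/4, sR=15/8; mL=45/8, mR=-75/16; mL+mR=15/16 → advance +1; mR−mL=-165/16 → turn -1·90°
n=2: pose=(-8,5,N); sL=60/13, sR=4/3; mL=232/39, mR=-206/39; mL+mR=2/3 → advance +1; mR−mL=-146/13 → turn -1·90°
n=3: pose=(-8,6,E); sL=6/5, sR=30/13; mL=228/65, mR=-153/65; mL+mR=15/13 → advance +1; mR−mL=-381/65 → turn -1·90°
n=4: pose=(-7,6,S); sL=60/53, sR=60/13; mL=3960/689, mR=-2370/689; mL+mR=30/13 → advance +1; mR−mL=-6330/689 → turn -1·90°
n=5: pose=(-7,5,W); sL=15/4, sR=15/8; mL=45/8, mR=-75/16; mL+mR=15/16 → advance +1; mR−mL=-165/16 → turn -1·90°

0 60/53 60/13 3960/689 -2370/689 -7 6 S
1 15/4 15/8 45/8 -75/16 -7 5 W
2 60/13 4/3 232/39 -206/39 -8 5 N
3 6/5 30/13 228/65 -153/65 -8 6 E
4 60/53 60/13 3960/689 -2370/689 -7 6 S
5 15/4 15/8 45/8 -75/16 -7 5 W
final -8 5 N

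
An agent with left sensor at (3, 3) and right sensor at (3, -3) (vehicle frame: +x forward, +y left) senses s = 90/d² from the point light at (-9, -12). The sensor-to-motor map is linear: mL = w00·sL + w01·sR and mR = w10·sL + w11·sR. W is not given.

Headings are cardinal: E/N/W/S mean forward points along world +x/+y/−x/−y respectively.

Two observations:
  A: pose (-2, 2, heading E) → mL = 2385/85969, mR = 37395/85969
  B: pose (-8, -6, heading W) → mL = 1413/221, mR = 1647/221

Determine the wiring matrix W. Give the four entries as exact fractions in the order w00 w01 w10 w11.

1 -1/2 1 1/2

obs A: pose=(-2,2,E) → sL=90/389, sR=90/221, mL=2385/85969, mR=37395/85969
obs B: pose=(-8,-6,W) → sL=90/13, sR=18/17, mL=1413/221, mR=1647/221
sensor matrix S = [[90/389, 90/221], [90/13, 18/17]]; det S = -2877120/1117597
solve [mL_A; mL_B] = S·[w00; w01] and [mR_A; mR_B] = S·[w10; w11]:
  w00 = 1, w01 = -1/2, w10 = 1, w11 = 1/2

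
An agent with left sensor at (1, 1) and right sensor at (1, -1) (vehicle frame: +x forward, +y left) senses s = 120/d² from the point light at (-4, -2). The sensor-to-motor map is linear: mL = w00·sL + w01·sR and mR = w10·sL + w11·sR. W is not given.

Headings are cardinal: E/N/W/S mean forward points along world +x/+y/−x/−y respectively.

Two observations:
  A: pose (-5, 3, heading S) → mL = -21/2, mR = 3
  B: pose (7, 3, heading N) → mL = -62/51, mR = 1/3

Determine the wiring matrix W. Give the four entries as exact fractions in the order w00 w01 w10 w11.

-1 -1/2 0 1/2

obs A: pose=(-5,3,S) → sL=15/2, sR=6, mL=-21/2, mR=3
obs B: pose=(7,3,N) → sL=15/17, sR=2/3, mL=-62/51, mR=1/3
sensor matrix S = [[15/2, 6], [15/17, 2/3]]; det S = -5/17
solve [mL_A; mL_B] = S·[w00; w01] and [mR_A; mR_B] = S·[w10; w11]:
  w00 = -1, w01 = -1/2, w10 = 0, w11 = 1/2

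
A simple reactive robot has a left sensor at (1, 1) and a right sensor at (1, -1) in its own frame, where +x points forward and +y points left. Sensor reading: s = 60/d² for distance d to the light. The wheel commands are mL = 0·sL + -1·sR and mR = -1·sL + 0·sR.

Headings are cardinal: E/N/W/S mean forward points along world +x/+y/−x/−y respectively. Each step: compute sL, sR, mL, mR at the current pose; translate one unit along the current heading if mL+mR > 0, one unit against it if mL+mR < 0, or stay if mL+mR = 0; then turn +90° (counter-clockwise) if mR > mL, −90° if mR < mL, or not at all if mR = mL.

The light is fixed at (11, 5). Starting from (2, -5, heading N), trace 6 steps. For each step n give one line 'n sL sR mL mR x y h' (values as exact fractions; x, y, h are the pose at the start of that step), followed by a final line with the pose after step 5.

n=0: pose=(2,-5,N); sL=60/181, sR=12/29; mL=-12/29, mR=-60/181; mL+mR=-3912/5249 → advance -1; mR−mL=432/5249 → turn +1·90°
n=1: pose=(2,-6,W); sL=15/61, sR=3/10; mL=-3/10, mR=-15/61; mL+mR=-333/610 → advance -1; mR−mL=33/610 → turn +1·90°
n=2: pose=(3,-6,S); sL=60/193, sR=4/15; mL=-4/15, mR=-60/193; mL+mR=-1672/2895 → advance -1; mR−mL=-128/2895 → turn -1·90°
n=3: pose=(3,-5,W); sL=30/101, sR=10/27; mL=-10/27, mR=-30/101; mL+mR=-1820/2727 → advance -1; mR−mL=200/2727 → turn +1·90°
n=4: pose=(4,-5,S); sL=60/157, sR=12/37; mL=-12/37, mR=-60/157; mL+mR=-4104/5809 → advance -1; mR−mL=-336/5809 → turn -1·90°
n=5: pose=(4,-4,W); sL=15/41, sR=15/32; mL=-15/32, mR=-15/41; mL+mR=-1095/1312 → advance -1; mR−mL=135/1312 → turn +1·90°

0 60/181 12/29 -12/29 -60/181 2 -5 N
1 15/61 3/10 -3/10 -15/61 2 -6 W
2 60/193 4/15 -4/15 -60/193 3 -6 S
3 30/101 10/27 -10/27 -30/101 3 -5 W
4 60/157 12/37 -12/37 -60/157 4 -5 S
5 15/41 15/32 -15/32 -15/41 4 -4 W
final 5 -4 S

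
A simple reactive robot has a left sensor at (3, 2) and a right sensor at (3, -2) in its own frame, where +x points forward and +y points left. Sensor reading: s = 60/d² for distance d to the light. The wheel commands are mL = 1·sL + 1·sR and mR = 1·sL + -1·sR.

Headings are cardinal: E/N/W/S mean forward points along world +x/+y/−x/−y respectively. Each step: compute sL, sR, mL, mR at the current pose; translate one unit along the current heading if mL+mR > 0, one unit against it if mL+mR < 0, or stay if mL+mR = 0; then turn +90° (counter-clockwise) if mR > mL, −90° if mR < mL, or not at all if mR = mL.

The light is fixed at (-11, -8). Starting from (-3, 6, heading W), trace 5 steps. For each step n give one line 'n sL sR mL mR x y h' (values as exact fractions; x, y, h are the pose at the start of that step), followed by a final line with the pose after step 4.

0 60/169 60/281 27000/47489 6720/47489 -3 6 W
1 30/157 6/37 2052/5809 168/5809 -4 6 N
2 60/389 60/269 39480/104641 -7200/104641 -4 7 E
3 15/61 1/3 106/183 -16/183 -3 7 S
4 60/169 60/281 27000/47489 6720/47489 -3 6 W
final -4 6 N

n=0: pose=(-3,6,W); sL=60/169, sR=60/281; mL=27000/47489, mR=6720/47489; mL+mR=120/169 → advance +1; mR−mL=-120/281 → turn -1·90°
n=1: pose=(-4,6,N); sL=30/157, sR=6/37; mL=2052/5809, mR=168/5809; mL+mR=60/157 → advance +1; mR−mL=-12/37 → turn -1·90°
n=2: pose=(-4,7,E); sL=60/389, sR=60/269; mL=39480/104641, mR=-7200/104641; mL+mR=120/389 → advance +1; mR−mL=-120/269 → turn -1·90°
n=3: pose=(-3,7,S); sL=15/61, sR=1/3; mL=106/183, mR=-16/183; mL+mR=30/61 → advance +1; mR−mL=-2/3 → turn -1·90°
n=4: pose=(-3,6,W); sL=60/169, sR=60/281; mL=27000/47489, mR=6720/47489; mL+mR=120/169 → advance +1; mR−mL=-120/281 → turn -1·90°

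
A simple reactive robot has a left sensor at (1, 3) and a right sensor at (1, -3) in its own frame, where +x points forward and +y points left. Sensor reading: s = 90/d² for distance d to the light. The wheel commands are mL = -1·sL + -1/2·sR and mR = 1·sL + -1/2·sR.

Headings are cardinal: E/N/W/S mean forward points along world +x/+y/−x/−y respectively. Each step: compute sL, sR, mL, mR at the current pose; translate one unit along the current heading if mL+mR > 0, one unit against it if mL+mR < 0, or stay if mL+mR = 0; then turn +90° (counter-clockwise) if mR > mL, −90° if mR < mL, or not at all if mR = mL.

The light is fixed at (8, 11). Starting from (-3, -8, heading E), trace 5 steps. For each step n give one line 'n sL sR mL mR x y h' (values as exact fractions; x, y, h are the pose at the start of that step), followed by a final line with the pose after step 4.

n=0: pose=(-3,-8,E); sL=45/178, sR=45/292; mL=-17145/51976, mR=9135/51976; mL+mR=-45/292 → advance -1; mR−mL=45/89 → turn +1·90°
n=1: pose=(-4,-8,N); sL=10/61, sR=2/9; mL=-151/549, mR=29/549; mL+mR=-2/9 → advance -1; mR−mL=20/61 → turn +1·90°
n=2: pose=(-4,-9,W); sL=45/349, sR=45/229; mL=-36315/159842, mR=4905/159842; mL+mR=-45/229 → advance -1; mR−mL=90/349 → turn +1·90°
n=3: pose=(-3,-9,S); sL=18/101, sR=90/637; mL=-16011/64337, mR=6921/64337; mL+mR=-90/637 → advance -1; mR−mL=36/101 → turn +1·90°
n=4: pose=(-3,-8,E); sL=45/178, sR=45/292; mL=-17145/51976, mR=9135/51976; mL+mR=-45/292 → advance -1; mR−mL=45/89 → turn +1·90°

0 45/178 45/292 -17145/51976 9135/51976 -3 -8 E
1 10/61 2/9 -151/549 29/549 -4 -8 N
2 45/349 45/229 -36315/159842 4905/159842 -4 -9 W
3 18/101 90/637 -16011/64337 6921/64337 -3 -9 S
4 45/178 45/292 -17145/51976 9135/51976 -3 -8 E
final -4 -8 N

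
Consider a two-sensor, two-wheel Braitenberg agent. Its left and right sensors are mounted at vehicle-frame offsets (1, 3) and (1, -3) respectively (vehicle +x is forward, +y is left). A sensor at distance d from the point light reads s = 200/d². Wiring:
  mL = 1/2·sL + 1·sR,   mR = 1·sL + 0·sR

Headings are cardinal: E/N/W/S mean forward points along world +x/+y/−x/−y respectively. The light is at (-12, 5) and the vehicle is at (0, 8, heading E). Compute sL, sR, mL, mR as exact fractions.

left sensor world pos  = (1, 11); dL² = 205
right sensor world pos = (1, 5); dR² = 169
sL = 200/205 = 40/41
sR = 200/169 = 200/169
mL = 1/2·sL + 1·sR = 11580/6929
mR = 1·sL + 0·sR = 40/41

40/41 200/169 11580/6929 40/41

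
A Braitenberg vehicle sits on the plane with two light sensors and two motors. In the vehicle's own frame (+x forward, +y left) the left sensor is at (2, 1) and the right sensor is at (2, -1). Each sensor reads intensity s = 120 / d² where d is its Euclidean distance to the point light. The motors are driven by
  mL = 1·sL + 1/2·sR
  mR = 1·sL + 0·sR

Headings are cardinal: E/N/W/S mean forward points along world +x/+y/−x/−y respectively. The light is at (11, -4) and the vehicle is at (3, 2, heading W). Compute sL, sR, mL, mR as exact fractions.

24/25 120/149 5076/3725 24/25

left sensor world pos  = (1, 1); dL² = 125
right sensor world pos = (1, 3); dR² = 149
sL = 120/125 = 24/25
sR = 120/149 = 120/149
mL = 1·sL + 1/2·sR = 5076/3725
mR = 1·sL + 0·sR = 24/25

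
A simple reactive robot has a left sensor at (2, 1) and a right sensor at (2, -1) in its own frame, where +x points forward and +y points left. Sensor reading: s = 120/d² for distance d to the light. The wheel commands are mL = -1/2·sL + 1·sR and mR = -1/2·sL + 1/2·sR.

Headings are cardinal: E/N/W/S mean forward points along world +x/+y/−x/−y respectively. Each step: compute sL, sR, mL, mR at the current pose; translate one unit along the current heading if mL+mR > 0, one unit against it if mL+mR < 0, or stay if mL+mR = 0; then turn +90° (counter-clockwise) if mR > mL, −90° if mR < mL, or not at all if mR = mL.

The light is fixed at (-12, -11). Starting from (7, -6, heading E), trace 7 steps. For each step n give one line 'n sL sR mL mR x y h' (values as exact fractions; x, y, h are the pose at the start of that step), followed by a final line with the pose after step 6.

n=0: pose=(7,-6,E); sL=40/159, sR=120/457; mL=9940/72663, mR=400/72663; mL+mR=10340/72663 → advance +1; mR−mL=-60/457 → turn -1·90°
n=1: pose=(8,-6,S); sL=4/15, sR=12/37; mL=106/555, mR=16/555; mL+mR=122/555 → advance +1; mR−mL=-6/37 → turn -1·90°
n=2: pose=(8,-7,W); sL=40/111, sR=120/349; mL=6340/38739, mR=-320/38739; mL+mR=6020/38739 → advance +1; mR−mL=-60/349 → turn -1·90°
n=3: pose=(7,-7,N); sL=1/3, sR=30/109; mL=71/654, mR=-19/654; mL+mR=26/327 → advance +1; mR−mL=-15/109 → turn -1·90°
n=4: pose=(7,-6,E); sL=40/159, sR=120/457; mL=9940/72663, mR=400/72663; mL+mR=10340/72663 → advance +1; mR−mL=-60/457 → turn -1·90°
n=5: pose=(8,-6,S); sL=4/15, sR=12/37; mL=106/555, mR=16/555; mL+mR=122/555 → advance +1; mR−mL=-6/37 → turn -1·90°
n=6: pose=(8,-7,W); sL=40/111, sR=120/349; mL=6340/38739, mR=-320/38739; mL+mR=6020/38739 → advance +1; mR−mL=-60/349 → turn -1·90°

0 40/159 120/457 9940/72663 400/72663 7 -6 E
1 4/15 12/37 106/555 16/555 8 -6 S
2 40/111 120/349 6340/38739 -320/38739 8 -7 W
3 1/3 30/109 71/654 -19/654 7 -7 N
4 40/159 120/457 9940/72663 400/72663 7 -6 E
5 4/15 12/37 106/555 16/555 8 -6 S
6 40/111 120/349 6340/38739 -320/38739 8 -7 W
final 7 -7 N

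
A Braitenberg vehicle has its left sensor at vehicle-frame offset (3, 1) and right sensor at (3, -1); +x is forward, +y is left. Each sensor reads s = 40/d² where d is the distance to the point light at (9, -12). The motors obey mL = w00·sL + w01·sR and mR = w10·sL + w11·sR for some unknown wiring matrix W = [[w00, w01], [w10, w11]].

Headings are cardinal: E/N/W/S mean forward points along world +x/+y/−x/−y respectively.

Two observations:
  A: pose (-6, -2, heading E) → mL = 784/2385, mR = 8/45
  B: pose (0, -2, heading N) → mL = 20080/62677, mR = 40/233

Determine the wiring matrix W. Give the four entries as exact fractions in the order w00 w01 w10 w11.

obs A: pose=(-6,-2,E) → sL=8/53, sR=8/45, mL=784/2385, mR=8/45
obs B: pose=(0,-2,N) → sL=40/269, sR=40/233, mL=20080/62677, mR=40/233
sensor matrix S = [[8/53, 8/45], [40/269, 40/233]]; det S = -15616/29896929
solve [mL_A; mL_B] = S·[w00; w01] and [mR_A; mR_B] = S·[w10; w11]:
  w00 = 1, w01 = 1, w10 = 0, w11 = 1

1 1 0 1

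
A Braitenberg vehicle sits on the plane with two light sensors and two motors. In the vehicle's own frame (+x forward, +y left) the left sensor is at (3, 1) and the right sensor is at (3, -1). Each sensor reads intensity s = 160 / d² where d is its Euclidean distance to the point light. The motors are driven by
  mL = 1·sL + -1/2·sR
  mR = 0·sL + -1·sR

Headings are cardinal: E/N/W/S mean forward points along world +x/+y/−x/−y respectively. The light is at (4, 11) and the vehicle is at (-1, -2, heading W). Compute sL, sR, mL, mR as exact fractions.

left sensor world pos  = (-4, -3); dL² = 260
right sensor world pos = (-4, -1); dR² = 208
sL = 160/260 = 8/13
sR = 160/208 = 10/13
mL = 1·sL + -1/2·sR = 3/13
mR = 0·sL + -1·sR = -10/13

8/13 10/13 3/13 -10/13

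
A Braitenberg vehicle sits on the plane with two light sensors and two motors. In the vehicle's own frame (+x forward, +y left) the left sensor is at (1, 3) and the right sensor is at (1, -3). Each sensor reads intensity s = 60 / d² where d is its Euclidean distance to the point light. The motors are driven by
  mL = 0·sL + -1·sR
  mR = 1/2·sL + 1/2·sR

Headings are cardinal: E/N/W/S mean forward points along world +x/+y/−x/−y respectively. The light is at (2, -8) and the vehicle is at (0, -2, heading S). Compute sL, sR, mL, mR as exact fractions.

30/13 6/5 -6/5 114/65

left sensor world pos  = (3, -3); dL² = 26
right sensor world pos = (-3, -3); dR² = 50
sL = 60/26 = 30/13
sR = 60/50 = 6/5
mL = 0·sL + -1·sR = -6/5
mR = 1/2·sL + 1/2·sR = 114/65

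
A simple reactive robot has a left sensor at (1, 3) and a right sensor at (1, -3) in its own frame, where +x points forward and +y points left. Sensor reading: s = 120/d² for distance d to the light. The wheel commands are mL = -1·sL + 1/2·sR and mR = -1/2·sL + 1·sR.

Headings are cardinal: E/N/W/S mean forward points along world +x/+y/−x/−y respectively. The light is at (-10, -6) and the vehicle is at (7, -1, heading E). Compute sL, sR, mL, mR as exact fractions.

30/97 15/41 -1005/7954 840/3977

left sensor world pos  = (8, 2); dL² = 388
right sensor world pos = (8, -4); dR² = 328
sL = 120/388 = 30/97
sR = 120/328 = 15/41
mL = -1·sL + 1/2·sR = -1005/7954
mR = -1/2·sL + 1·sR = 840/3977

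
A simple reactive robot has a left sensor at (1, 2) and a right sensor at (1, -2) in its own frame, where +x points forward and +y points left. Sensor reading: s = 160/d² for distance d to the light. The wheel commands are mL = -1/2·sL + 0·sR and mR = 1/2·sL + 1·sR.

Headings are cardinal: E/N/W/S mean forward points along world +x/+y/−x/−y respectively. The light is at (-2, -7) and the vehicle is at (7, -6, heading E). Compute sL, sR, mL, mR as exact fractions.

160/109 160/101 -80/109 25520/11009

left sensor world pos  = (8, -4); dL² = 109
right sensor world pos = (8, -8); dR² = 101
sL = 160/109 = 160/109
sR = 160/101 = 160/101
mL = -1/2·sL + 0·sR = -80/109
mR = 1/2·sL + 1·sR = 25520/11009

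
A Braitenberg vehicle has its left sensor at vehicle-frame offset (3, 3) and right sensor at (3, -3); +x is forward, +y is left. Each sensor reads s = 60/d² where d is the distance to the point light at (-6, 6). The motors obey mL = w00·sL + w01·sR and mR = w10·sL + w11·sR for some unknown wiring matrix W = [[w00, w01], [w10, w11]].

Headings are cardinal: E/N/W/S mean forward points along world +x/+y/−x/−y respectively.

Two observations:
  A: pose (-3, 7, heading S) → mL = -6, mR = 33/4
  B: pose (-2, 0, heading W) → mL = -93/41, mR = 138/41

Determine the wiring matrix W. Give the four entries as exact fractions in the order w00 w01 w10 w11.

1 -1/2 1/2 1/2

obs A: pose=(-3,7,S) → sL=3/2, sR=15, mL=-6, mR=33/4
obs B: pose=(-2,0,W) → sL=30/41, sR=6, mL=-93/41, mR=138/41
sensor matrix S = [[3/2, 15], [30/41, 6]]; det S = -81/41
solve [mL_A; mL_B] = S·[w00; w01] and [mR_A; mR_B] = S·[w10; w11]:
  w00 = 1, w01 = -1/2, w10 = 1/2, w11 = 1/2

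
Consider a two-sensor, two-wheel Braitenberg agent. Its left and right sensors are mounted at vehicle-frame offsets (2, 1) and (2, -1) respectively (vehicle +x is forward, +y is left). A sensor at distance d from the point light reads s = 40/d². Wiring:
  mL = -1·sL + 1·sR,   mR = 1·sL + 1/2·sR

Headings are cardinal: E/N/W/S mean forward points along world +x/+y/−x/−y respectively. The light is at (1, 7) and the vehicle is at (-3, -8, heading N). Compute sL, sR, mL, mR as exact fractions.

left sensor world pos  = (-4, -6); dL² = 194
right sensor world pos = (-2, -6); dR² = 178
sL = 40/194 = 20/97
sR = 40/178 = 20/89
mL = -1·sL + 1·sR = 160/8633
mR = 1·sL + 1/2·sR = 2750/8633

20/97 20/89 160/8633 2750/8633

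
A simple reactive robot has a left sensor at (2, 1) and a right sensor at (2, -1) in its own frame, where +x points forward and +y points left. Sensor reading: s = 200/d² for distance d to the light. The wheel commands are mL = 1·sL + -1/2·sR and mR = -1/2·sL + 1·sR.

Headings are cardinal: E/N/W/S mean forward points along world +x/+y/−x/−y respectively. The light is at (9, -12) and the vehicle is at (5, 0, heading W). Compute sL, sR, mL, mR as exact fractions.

left sensor world pos  = (3, -1); dL² = 157
right sensor world pos = (3, 1); dR² = 205
sL = 200/157 = 200/157
sR = 200/205 = 40/41
mL = 1·sL + -1/2·sR = 5060/6437
mR = -1/2·sL + 1·sR = 2180/6437

200/157 40/41 5060/6437 2180/6437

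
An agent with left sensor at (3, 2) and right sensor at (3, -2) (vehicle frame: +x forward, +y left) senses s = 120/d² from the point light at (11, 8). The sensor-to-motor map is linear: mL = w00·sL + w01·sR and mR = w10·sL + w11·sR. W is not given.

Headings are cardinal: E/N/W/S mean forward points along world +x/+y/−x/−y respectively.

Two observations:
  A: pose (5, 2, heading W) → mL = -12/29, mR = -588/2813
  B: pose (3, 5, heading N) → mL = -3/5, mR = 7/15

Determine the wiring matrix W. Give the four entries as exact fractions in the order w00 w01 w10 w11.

-1/2 0 -1 1/2

obs A: pose=(5,2,W) → sL=24/29, sR=120/97, mL=-12/29, mR=-588/2813
obs B: pose=(3,5,N) → sL=6/5, sR=10/3, mL=-3/5, mR=7/15
sensor matrix S = [[24/29, 120/97], [6/5, 10/3]]; det S = 3584/2813
solve [mL_A; mL_B] = S·[w00; w01] and [mR_A; mR_B] = S·[w10; w11]:
  w00 = -1/2, w01 = 0, w10 = -1, w11 = 1/2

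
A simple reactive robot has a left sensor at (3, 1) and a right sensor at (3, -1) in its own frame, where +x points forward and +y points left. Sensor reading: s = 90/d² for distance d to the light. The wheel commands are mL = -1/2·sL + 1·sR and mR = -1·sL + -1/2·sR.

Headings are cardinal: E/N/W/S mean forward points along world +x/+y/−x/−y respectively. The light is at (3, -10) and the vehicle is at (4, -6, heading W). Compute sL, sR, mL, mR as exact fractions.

90/13 90/29 -135/377 -3195/377

left sensor world pos  = (1, -7); dL² = 13
right sensor world pos = (1, -5); dR² = 29
sL = 90/13 = 90/13
sR = 90/29 = 90/29
mL = -1/2·sL + 1·sR = -135/377
mR = -1·sL + -1/2·sR = -3195/377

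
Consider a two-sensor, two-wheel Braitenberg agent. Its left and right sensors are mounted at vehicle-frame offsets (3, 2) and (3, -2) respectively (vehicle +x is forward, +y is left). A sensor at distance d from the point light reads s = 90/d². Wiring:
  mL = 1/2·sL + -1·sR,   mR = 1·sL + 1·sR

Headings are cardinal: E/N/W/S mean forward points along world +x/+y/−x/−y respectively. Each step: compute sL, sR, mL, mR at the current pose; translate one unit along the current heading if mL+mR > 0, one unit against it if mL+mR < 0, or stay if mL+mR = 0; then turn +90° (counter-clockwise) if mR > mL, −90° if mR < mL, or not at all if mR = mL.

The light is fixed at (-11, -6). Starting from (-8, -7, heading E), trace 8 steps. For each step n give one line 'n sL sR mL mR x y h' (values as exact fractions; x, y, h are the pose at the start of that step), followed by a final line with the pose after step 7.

n=0: pose=(-8,-7,E); sL=90/37, sR=2; mL=-29/37, mR=164/37; mL+mR=135/37 → advance +1; mR−mL=193/37 → turn +1·90°
n=1: pose=(-7,-7,N); sL=45/4, sR=9/4; mL=27/8, mR=27/2; mL+mR=135/8 → advance +1; mR−mL=81/8 → turn +1·90°
n=2: pose=(-7,-6,W); sL=18, sR=18; mL=-9, mR=36; mL+mR=27 → advance +1; mR−mL=45 → turn +1·90°
n=3: pose=(-8,-6,S); sL=45/17, sR=9; mL=-261/34, mR=198/17; mL+mR=135/34 → advance +1; mR−mL=657/34 → turn +1·90°
n=4: pose=(-8,-7,E); sL=90/37, sR=2; mL=-29/37, mR=164/37; mL+mR=135/37 → advance +1; mR−mL=193/37 → turn +1·90°
n=5: pose=(-7,-7,N); sL=45/4, sR=9/4; mL=27/8, mR=27/2; mL+mR=135/8 → advance +1; mR−mL=81/8 → turn +1·90°
n=6: pose=(-7,-6,W); sL=18, sR=18; mL=-9, mR=36; mL+mR=27 → advance +1; mR−mL=45 → turn +1·90°
n=7: pose=(-8,-6,S); sL=45/17, sR=9; mL=-261/34, mR=198/17; mL+mR=135/34 → advance +1; mR−mL=657/34 → turn +1·90°

0 90/37 2 -29/37 164/37 -8 -7 E
1 45/4 9/4 27/8 27/2 -7 -7 N
2 18 18 -9 36 -7 -6 W
3 45/17 9 -261/34 198/17 -8 -6 S
4 90/37 2 -29/37 164/37 -8 -7 E
5 45/4 9/4 27/8 27/2 -7 -7 N
6 18 18 -9 36 -7 -6 W
7 45/17 9 -261/34 198/17 -8 -6 S
final -8 -7 E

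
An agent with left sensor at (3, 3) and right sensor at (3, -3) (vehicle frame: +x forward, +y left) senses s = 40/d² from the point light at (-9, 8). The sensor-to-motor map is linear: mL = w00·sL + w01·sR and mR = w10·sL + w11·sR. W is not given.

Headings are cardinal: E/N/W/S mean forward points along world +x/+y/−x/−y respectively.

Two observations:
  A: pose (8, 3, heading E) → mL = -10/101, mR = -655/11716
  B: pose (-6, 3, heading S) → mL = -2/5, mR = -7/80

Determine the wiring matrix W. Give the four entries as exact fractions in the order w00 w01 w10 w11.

-1 0 -1 1/2

obs A: pose=(8,3,E) → sL=10/101, sR=5/58, mL=-10/101, mR=-655/11716
obs B: pose=(-6,3,S) → sL=2/5, sR=5/8, mL=-2/5, mR=-7/80
sensor matrix S = [[10/101, 5/58], [2/5, 5/8]]; det S = 321/11716
solve [mL_A; mL_B] = S·[w00; w01] and [mR_A; mR_B] = S·[w10; w11]:
  w00 = -1, w01 = 0, w10 = -1, w11 = 1/2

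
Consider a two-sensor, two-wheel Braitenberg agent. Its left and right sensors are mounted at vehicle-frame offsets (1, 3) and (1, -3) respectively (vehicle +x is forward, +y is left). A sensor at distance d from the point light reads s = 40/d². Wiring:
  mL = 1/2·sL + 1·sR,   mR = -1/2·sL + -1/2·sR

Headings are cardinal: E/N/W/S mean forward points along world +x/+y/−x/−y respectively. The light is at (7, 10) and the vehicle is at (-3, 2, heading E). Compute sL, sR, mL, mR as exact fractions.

left sensor world pos  = (-2, 5); dL² = 106
right sensor world pos = (-2, -1); dR² = 202
sL = 40/106 = 20/53
sR = 40/202 = 20/101
mL = 1/2·sL + 1·sR = 2070/5353
mR = -1/2·sL + -1/2·sR = -1540/5353

20/53 20/101 2070/5353 -1540/5353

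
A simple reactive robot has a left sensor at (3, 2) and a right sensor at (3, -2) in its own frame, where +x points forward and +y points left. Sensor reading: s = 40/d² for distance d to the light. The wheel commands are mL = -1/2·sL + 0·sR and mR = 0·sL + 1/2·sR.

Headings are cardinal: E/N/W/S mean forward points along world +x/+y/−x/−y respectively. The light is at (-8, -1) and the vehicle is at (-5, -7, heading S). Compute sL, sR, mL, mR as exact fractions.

20/53 20/41 -10/53 10/41

left sensor world pos  = (-3, -10); dL² = 106
right sensor world pos = (-7, -10); dR² = 82
sL = 40/106 = 20/53
sR = 40/82 = 20/41
mL = -1/2·sL + 0·sR = -10/53
mR = 0·sL + 1/2·sR = 10/41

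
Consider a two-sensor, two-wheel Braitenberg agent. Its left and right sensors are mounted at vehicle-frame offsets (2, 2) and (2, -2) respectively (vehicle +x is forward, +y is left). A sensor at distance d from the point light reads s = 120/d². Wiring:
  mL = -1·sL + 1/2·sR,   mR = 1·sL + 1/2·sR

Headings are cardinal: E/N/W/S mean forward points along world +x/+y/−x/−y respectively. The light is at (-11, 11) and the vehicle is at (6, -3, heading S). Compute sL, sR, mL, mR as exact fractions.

120/617 120/481 -20700/296777 94740/296777

left sensor world pos  = (8, -5); dL² = 617
right sensor world pos = (4, -5); dR² = 481
sL = 120/617 = 120/617
sR = 120/481 = 120/481
mL = -1·sL + 1/2·sR = -20700/296777
mR = 1·sL + 1/2·sR = 94740/296777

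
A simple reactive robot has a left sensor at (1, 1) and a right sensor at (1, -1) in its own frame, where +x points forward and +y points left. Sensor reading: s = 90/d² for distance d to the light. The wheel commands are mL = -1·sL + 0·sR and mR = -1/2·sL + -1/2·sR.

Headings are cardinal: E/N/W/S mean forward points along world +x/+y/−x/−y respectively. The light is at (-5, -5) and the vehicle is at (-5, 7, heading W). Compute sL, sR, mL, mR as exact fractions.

left sensor world pos  = (-6, 6); dL² = 122
right sensor world pos = (-6, 8); dR² = 170
sL = 90/122 = 45/61
sR = 90/170 = 9/17
mL = -1·sL + 0·sR = -45/61
mR = -1/2·sL + -1/2·sR = -657/1037

45/61 9/17 -45/61 -657/1037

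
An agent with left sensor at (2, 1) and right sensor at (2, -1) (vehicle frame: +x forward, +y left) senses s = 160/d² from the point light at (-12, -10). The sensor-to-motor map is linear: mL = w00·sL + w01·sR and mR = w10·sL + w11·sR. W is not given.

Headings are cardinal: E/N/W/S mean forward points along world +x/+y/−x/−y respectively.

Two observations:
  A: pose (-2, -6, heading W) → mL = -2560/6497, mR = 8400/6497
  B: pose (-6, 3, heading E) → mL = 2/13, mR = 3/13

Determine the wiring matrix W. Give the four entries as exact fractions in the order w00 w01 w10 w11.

-1 1 1 -1/2

obs A: pose=(-2,-6,W) → sL=160/73, sR=160/89, mL=-2560/6497, mR=8400/6497
obs B: pose=(-6,3,E) → sL=8/13, sR=10/13, mL=2/13, mR=3/13
sensor matrix S = [[160/73, 160/89], [8/13, 10/13]]; det S = 48960/84461
solve [mL_A; mL_B] = S·[w00; w01] and [mR_A; mR_B] = S·[w10; w11]:
  w00 = -1, w01 = 1, w10 = 1, w11 = -1/2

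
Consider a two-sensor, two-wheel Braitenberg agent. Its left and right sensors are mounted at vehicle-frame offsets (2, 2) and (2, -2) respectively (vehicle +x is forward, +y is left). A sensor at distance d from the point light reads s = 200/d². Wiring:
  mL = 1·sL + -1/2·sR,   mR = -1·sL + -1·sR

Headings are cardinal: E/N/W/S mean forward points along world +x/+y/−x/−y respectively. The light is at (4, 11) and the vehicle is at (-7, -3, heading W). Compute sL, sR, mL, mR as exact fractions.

left sensor world pos  = (-9, -5); dL² = 425
right sensor world pos = (-9, -1); dR² = 313
sL = 200/425 = 8/17
sR = 200/313 = 200/313
mL = 1·sL + -1/2·sR = 804/5321
mR = -1·sL + -1·sR = -5904/5321

8/17 200/313 804/5321 -5904/5321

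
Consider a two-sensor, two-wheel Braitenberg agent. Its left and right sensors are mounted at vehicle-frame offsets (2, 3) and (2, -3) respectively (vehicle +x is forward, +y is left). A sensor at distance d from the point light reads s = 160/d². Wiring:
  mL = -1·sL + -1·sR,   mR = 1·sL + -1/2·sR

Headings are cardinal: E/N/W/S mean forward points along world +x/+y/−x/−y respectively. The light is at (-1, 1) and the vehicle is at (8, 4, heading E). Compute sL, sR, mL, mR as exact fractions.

left sensor world pos  = (10, 7); dL² = 157
right sensor world pos = (10, 1); dR² = 121
sL = 160/157 = 160/157
sR = 160/121 = 160/121
mL = -1·sL + -1·sR = -44480/18997
mR = 1·sL + -1/2·sR = 6800/18997

160/157 160/121 -44480/18997 6800/18997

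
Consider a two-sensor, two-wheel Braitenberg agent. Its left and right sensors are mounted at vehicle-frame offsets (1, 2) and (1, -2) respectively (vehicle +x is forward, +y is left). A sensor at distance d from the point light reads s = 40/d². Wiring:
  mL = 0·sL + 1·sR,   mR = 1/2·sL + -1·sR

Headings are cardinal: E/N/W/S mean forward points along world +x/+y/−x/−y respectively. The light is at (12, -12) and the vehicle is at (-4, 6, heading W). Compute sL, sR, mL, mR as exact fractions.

left sensor world pos  = (-5, 4); dL² = 545
right sensor world pos = (-5, 8); dR² = 689
sL = 40/545 = 8/109
sR = 40/689 = 40/689
mL = 0·sL + 1·sR = 40/689
mR = 1/2·sL + -1·sR = -1604/75101

8/109 40/689 40/689 -1604/75101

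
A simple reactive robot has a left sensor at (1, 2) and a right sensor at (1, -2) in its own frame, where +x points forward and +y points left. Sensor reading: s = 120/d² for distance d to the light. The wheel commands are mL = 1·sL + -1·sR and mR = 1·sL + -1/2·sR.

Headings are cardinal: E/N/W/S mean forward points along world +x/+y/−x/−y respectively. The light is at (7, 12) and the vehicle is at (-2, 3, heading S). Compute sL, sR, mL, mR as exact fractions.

left sensor world pos  = (0, 2); dL² = 149
right sensor world pos = (-4, 2); dR² = 221
sL = 120/149 = 120/149
sR = 120/221 = 120/221
mL = 1·sL + -1·sR = 8640/32929
mR = 1·sL + -1/2·sR = 17580/32929

120/149 120/221 8640/32929 17580/32929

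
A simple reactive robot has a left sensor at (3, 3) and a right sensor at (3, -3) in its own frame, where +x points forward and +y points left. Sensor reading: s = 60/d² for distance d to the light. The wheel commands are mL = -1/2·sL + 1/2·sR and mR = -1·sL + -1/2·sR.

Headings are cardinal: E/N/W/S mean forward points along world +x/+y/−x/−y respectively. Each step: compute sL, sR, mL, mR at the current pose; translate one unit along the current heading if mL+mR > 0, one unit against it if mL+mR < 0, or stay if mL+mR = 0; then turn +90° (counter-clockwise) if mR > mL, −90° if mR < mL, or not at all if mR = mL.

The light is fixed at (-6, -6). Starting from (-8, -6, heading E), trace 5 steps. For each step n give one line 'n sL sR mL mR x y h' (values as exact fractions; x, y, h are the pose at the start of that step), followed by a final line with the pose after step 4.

n=0: pose=(-8,-6,E); sL=6, sR=6; mL=0, mR=-9; mL+mR=-9 → advance -1; mR−mL=-9 → turn -1·90°
n=1: pose=(-9,-6,S); sL=20/3, sR=4/3; mL=-8/3, mR=-22/3; mL+mR=-10 → advance -1; mR−mL=-14/3 → turn -1·90°
n=2: pose=(-9,-5,W); sL=3/2, sR=15/13; mL=-9/52, mR=-27/13; mL+mR=-9/4 → advance -1; mR−mL=-99/52 → turn -1·90°
n=3: pose=(-8,-5,N); sL=60/41, sR=60/17; mL=720/697, mR=-2250/697; mL+mR=-90/41 → advance -1; mR−mL=-2970/697 → turn -1·90°
n=4: pose=(-8,-6,E); sL=6, sR=6; mL=0, mR=-9; mL+mR=-9 → advance -1; mR−mL=-9 → turn -1·90°

0 6 6 0 -9 -8 -6 E
1 20/3 4/3 -8/3 -22/3 -9 -6 S
2 3/2 15/13 -9/52 -27/13 -9 -5 W
3 60/41 60/17 720/697 -2250/697 -8 -5 N
4 6 6 0 -9 -8 -6 E
final -9 -6 S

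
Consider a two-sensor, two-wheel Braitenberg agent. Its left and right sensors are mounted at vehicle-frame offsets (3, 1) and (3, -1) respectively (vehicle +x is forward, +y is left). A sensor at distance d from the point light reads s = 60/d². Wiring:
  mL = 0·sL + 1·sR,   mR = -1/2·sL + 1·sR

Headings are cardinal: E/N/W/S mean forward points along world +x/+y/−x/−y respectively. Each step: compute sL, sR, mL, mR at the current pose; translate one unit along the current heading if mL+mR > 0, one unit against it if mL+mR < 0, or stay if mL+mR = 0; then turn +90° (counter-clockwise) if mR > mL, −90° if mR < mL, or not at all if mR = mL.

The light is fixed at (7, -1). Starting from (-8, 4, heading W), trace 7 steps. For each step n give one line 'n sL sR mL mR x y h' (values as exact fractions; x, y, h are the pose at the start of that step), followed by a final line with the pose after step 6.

0 3/17 1/6 1/6 4/51 -8 4 W
1 60/353 60/289 60/289 12510/102017 -9 4 N
2 30/109 30/97 30/97 1815/10573 -9 5 E
3 12/41 12/53 12/53 174/2173 -8 5 S
4 3/17 1/6 1/6 4/51 -8 4 W
5 60/353 60/289 60/289 12510/102017 -9 4 N
6 30/109 30/97 30/97 1815/10573 -9 5 E
final -8 5 S

n=0: pose=(-8,4,W); sL=3/17, sR=1/6; mL=1/6, mR=4/51; mL+mR=25/102 → advance +1; mR−mL=-3/34 → turn -1·90°
n=1: pose=(-9,4,N); sL=60/353, sR=60/289; mL=60/289, mR=12510/102017; mL+mR=33690/102017 → advance +1; mR−mL=-30/353 → turn -1·90°
n=2: pose=(-9,5,E); sL=30/109, sR=30/97; mL=30/97, mR=1815/10573; mL+mR=5085/10573 → advance +1; mR−mL=-15/109 → turn -1·90°
n=3: pose=(-8,5,S); sL=12/41, sR=12/53; mL=12/53, mR=174/2173; mL+mR=666/2173 → advance +1; mR−mL=-6/41 → turn -1·90°
n=4: pose=(-8,4,W); sL=3/17, sR=1/6; mL=1/6, mR=4/51; mL+mR=25/102 → advance +1; mR−mL=-3/34 → turn -1·90°
n=5: pose=(-9,4,N); sL=60/353, sR=60/289; mL=60/289, mR=12510/102017; mL+mR=33690/102017 → advance +1; mR−mL=-30/353 → turn -1·90°
n=6: pose=(-9,5,E); sL=30/109, sR=30/97; mL=30/97, mR=1815/10573; mL+mR=5085/10573 → advance +1; mR−mL=-15/109 → turn -1·90°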